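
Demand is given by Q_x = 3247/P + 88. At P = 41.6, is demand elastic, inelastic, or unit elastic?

At P = 41.6, Q_x = 166.0529.
dQ_x/dP = −3247/P² = −1.8763.
Point elasticity E = (dQ_x/dP)·(P/Q_x) = -1.8763 × 41.6/166.0529 ≈ -0.470.
|E| ≈ 0.470 < 1, so demand is inelastic.

inelastic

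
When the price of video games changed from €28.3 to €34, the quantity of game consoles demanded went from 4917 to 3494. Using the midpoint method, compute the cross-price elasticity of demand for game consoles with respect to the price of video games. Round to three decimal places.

%ΔQ_x = (3494 − 4917)/[(4917+3494)/2] = -1423/4205.5 ≈ -0.3384.
%ΔP_y = (34 − 28.3)/[(28.3+34)/2] ≈ 0.1830.
E_xy = -0.3384/0.1830 ≈ -1.849.
E_xy < 0, so game consoles and video games are complements.

-1.849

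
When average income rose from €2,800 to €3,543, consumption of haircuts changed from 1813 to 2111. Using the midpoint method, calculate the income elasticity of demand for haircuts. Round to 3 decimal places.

%ΔQ = (2111 − 1813)/[(1813+2111)/2] = 298/1962 ≈ 0.1519.
%ΔY = (3,543 − 2,800)/[(2,800+3,543)/2] = 743/3171.5 ≈ 0.2343.
E_I = %ΔQ/%ΔY ≈ 0.648.
E_I ∈ (0,1): normal good (necessity).

0.648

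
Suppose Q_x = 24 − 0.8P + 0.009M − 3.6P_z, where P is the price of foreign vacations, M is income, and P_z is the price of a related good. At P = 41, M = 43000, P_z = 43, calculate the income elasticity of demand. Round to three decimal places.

Substituting, Q_x = 24 − 0.8(41) + 0.009(43000) − 3.6(43) = 24 − 32.8 + 387 − 154.8 = 223.4.
∂Q_x/∂M = +0.009, so E_I = 0.009·(43000/223.4) ≈ 1.732.
E_I > 1: normal good (luxury).

1.732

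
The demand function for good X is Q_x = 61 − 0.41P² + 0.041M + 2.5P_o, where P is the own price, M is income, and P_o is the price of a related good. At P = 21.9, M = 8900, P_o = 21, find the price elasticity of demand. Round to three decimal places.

-1.396

Substituting, Q_x = 61 − 0.41(21.9)² + 0.041(8900) + 2.5(21) = 61 − 196.6401 + 364.9 + 52.5 = 281.7599.
∂Q_x/∂P = −2·0.41·P = -17.958, so E_p = -17.958·(21.9/281.7599) ≈ -1.396.
|E_p| > 1: demand is elastic.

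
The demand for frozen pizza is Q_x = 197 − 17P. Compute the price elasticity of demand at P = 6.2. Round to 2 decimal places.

At P = 6.2, Q_x = 91.6.
dQ_x/dP = −17.
Point elasticity E = (dQ_x/dP)·(P/Q_x) = -17 × 6.2/91.6 ≈ -1.15.
|E| > 1, so demand is elastic at this price.

-1.15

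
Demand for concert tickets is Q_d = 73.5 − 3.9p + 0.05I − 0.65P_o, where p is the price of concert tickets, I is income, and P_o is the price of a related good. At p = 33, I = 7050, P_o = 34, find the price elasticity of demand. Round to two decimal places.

First evaluate Q_d: 73.5 − 3.9(33) + 0.05(7050) − 0.65(34) = 73.5 − 128.7 + 352.5 − 22.1 = 275.2.
∂Q_d/∂p = −3.9, so E_p = (−3.9)·(33/275.2) ≈ -0.47.
|E_p| < 1: demand is inelastic.

-0.47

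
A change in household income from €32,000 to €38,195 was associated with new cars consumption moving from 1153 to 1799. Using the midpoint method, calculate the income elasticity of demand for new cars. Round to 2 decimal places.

%ΔQ = (1799 − 1153)/[(1153+1799)/2] = 646/1476 ≈ 0.4377.
%ΔI = (38,195 − 32,000)/[(32,000+38,195)/2] = 6195/35097.5 ≈ 0.1765.
E_I = %ΔQ/%ΔI ≈ 2.48.
E_I > 1: normal good (luxury).

2.48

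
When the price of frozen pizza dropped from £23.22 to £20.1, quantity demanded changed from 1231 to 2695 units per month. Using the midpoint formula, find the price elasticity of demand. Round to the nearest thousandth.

-5.178

%ΔQ = (2695 − 1231)/[(1231 + 2695)/2] = 1464/1963 ≈ 0.7458.
%ΔP = (20.1 − 23.22)/[(23.22 + 20.1)/2] = -3.12/21.66 ≈ -0.1440.
Arc elasticity E = %ΔQ/%ΔP ≈ 0.7458/-0.1440 ≈ -5.178.
|E| > 1: demand is elastic over this range.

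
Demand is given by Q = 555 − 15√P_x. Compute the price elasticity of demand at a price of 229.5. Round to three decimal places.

At P_x = 229.5, Q = 327.7611.
dQ/dP_x = −15/(2√P_x) = −15/(2·15.1493).
Point elasticity E = (dQ/dP_x)·(P_x/Q) = -0.4951 × 229.5/327.7611 ≈ -0.347.
|E| < 1, so demand is inelastic at this price.

-0.347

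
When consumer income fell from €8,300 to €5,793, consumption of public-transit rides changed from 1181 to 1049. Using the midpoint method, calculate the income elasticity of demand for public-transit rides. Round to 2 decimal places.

0.33

%ΔQ = (1049 − 1181)/[(1181+1049)/2] = -132/1115 ≈ -0.1184.
%ΔI = (5,793 − 8,300)/[(8,300+5,793)/2] = -2507/7046.5 ≈ -0.3558.
E_I = %ΔQ/%ΔI ≈ 0.33.
E_I ∈ (0,1): normal good (necessity).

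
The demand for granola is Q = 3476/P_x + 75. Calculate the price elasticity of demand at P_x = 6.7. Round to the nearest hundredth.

At P_x = 6.7, Q = 593.806.
dQ/dP_x = −3476/P_x² = −77.4337.
Point elasticity E = (dQ/dP_x)·(P_x/Q) = -77.4337 × 6.7/593.806 ≈ -0.87.
|E| < 1, so demand is inelastic at this price.

-0.87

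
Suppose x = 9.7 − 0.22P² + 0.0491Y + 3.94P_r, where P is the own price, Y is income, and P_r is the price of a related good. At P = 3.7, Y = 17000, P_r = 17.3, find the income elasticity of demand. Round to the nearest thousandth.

x = 9.7 − 0.22(3.7)² + 0.0491(17000) + 3.94(17.3) = 9.7 − 3.0118 + 834.7 + 68.162 = 909.5502.
∂x/∂Y = +0.0491, so E_I = 0.0491·(17000/909.5502) ≈ 0.918.
E_I ∈ (0,1): normal good (necessity).

0.918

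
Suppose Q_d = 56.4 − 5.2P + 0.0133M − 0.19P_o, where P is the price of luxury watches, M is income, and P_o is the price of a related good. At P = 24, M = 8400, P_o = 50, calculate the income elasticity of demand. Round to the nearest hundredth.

3.30

Evaluating quantity at (P, M, P_o) gives Q_d = 56.4 − 5.2(24) + 0.0133(8400) − 0.19(50) = 56.4 − 124.8 + 111.72 − 9.5 = 33.82.
∂Q_d/∂M = +0.0133, so E_I = 0.0133·(8400/33.82) ≈ 3.30.
E_I > 1: normal good (luxury).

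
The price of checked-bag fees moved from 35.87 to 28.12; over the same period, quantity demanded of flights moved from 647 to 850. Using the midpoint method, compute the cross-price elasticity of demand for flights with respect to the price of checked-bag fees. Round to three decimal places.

-1.120

%ΔQ_x = (850 − 647)/[(647+850)/2] = 203/748.5 ≈ 0.2712.
%ΔP_y = (28.12 − 35.87)/[(35.87+28.12)/2] ≈ -0.2422.
E_xy = 0.2712/-0.2422 ≈ -1.120.
E_xy < 0, so flights and checked-bag fees are complements.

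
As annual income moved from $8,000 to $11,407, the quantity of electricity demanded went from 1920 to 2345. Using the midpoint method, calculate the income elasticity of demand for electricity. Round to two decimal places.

%ΔQ = (2345 − 1920)/[(1920+2345)/2] = 425/2132.5 ≈ 0.1993.
%ΔI = (11,407 − 8,000)/[(8,000+11,407)/2] = 3407/9703.5 ≈ 0.3511.
E_I = %ΔQ/%ΔI ≈ 0.57.
E_I ∈ (0,1): normal good (necessity).

0.57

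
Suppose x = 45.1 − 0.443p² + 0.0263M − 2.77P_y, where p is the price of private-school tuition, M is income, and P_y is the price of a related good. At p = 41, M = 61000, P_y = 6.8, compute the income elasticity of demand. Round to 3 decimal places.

x = 45.1 − 0.443(41)² + 0.0263(61000) − 2.77(6.8) = 45.1 − 744.683 + 1604.3 − 18.836 = 885.881.
∂x/∂M = +0.0263, so E_I = 0.0263·(61000/885.881) ≈ 1.811.
E_I > 1: normal good (luxury).

1.811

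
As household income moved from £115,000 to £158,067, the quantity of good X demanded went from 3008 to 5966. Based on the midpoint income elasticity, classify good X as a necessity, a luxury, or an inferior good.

%ΔQ = (5966 − 3008)/[(3008+5966)/2] = 2958/4487 ≈ 0.6592.
%ΔI = (158,067 − 115,000)/[(115,000+158,067)/2] = 43067/136533.5 ≈ 0.3154.
E_I = %ΔQ/%ΔI ≈ 2.090.
E_I > 1: normal good (luxury).

luxury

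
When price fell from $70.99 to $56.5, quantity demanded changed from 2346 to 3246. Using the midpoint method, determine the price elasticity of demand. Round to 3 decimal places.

-1.416

%Δq = (3246 − 2346)/[(2346 + 3246)/2] = 900/2796 ≈ 0.3219.
%Δp = (56.5 − 70.99)/[(70.99 + 56.5)/2] = -14.49/63.745 ≈ -0.2273.
Arc elasticity E = %Δq/%Δp ≈ 0.3219/-0.2273 ≈ -1.416.
|E| > 1: demand is elastic over this range.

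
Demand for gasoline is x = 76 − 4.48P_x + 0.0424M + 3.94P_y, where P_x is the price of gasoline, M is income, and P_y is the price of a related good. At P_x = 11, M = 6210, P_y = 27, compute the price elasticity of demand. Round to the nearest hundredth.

First evaluate x: 76 − 4.48(11) + 0.0424(6210) + 3.94(27) = 76 − 49.28 + 263.304 + 106.38 = 396.404.
∂x/∂P_x = −4.48, so E_p = (−4.48)·(11/396.404) ≈ -0.12.
|E_p| < 1: demand is inelastic.

-0.12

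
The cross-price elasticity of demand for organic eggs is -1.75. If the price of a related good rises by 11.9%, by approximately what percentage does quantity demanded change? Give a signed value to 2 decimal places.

%ΔQ ≈ E × %ΔP_y = (-1.75) × (11.9%) ≈ -20.83%.

-20.83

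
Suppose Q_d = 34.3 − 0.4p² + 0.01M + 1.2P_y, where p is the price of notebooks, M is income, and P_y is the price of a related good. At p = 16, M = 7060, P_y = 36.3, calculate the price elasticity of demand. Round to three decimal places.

-4.446

Substituting, Q_d = 34.3 − 0.4(16)² + 0.01(7060) + 1.2(36.3) = 34.3 − 102.4 + 70.6 + 43.56 = 46.06.
∂Q_d/∂p = −2·0.4·p = -12.8, so E_p = -12.8·(16/46.06) ≈ -4.446.
|E_p| > 1: demand is elastic.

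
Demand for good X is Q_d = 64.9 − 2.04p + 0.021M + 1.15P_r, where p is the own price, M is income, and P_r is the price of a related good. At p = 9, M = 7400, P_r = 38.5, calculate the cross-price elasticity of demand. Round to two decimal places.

Evaluating quantity at (p, M, P_r) gives Q_d = 64.9 − 2.04(9) + 0.021(7400) + 1.15(38.5) = 64.9 − 18.36 + 155.4 + 44.275 = 246.215.
∂Q_d/∂P_r = +1.15, so E_xy = 1.15·(38.5/246.215) ≈ 0.18.
E_xy > 0: the goods are substitutes.

0.18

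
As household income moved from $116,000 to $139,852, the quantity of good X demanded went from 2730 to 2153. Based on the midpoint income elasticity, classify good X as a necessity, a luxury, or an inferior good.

%ΔQ = (2153 − 2730)/[(2730+2153)/2] = -577/2441.5 ≈ -0.2363.
%ΔY = (139,852 − 116,000)/[(116,000+139,852)/2] = 23852/127926 ≈ 0.1865.
E_I = %ΔQ/%ΔY ≈ -1.268.
E_I < 0: inferior good.

inferior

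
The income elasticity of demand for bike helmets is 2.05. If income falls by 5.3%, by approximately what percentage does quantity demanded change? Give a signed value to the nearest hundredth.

%ΔQ ≈ E × %ΔI = (2.05) × (-5.3%) ≈ -10.87%.

-10.87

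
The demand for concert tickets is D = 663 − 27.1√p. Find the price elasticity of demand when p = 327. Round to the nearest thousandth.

At p = 327, D = 172.9469.
dD/dp = −27.1/(2√p) = −27.1/(2·18.0831).
Point elasticity E = (dD/dp)·(p/D) = -0.7493 × 327/172.9469 ≈ -1.417.
|E| > 1, so demand is elastic at this price.

-1.417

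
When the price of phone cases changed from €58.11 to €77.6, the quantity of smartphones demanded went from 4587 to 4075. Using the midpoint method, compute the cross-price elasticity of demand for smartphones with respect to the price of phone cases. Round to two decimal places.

%ΔQ_x = (4075 − 4587)/[(4587+4075)/2] = -512/4331 ≈ -0.1182.
%ΔP_y = (77.6 − 58.11)/[(58.11+77.6)/2] ≈ 0.2872.
E_xy = -0.1182/0.2872 ≈ -0.41.
E_xy < 0, so smartphones and phone cases are complements.

-0.41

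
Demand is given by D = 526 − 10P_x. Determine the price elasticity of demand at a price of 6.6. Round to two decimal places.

-0.14

At P_x = 6.6, D = 460.
dD/dP_x = −10.
Point elasticity E = (dD/dP_x)·(P_x/D) = -10 × 6.6/460 ≈ -0.14.
|E| < 1, so demand is inelastic at this price.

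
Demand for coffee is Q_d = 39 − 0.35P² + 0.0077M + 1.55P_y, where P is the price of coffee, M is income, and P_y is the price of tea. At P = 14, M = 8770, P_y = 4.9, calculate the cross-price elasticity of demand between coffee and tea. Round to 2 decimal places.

0.17

At the given point, Q_d = 39 − 0.35(14)² + 0.0077(8770) + 1.55(4.9) = 39 − 68.6 + 67.529 + 7.595 = 45.524.
∂Q_d/∂P_y = +1.55, so E_xy = 1.55·(4.9/45.524) ≈ 0.17.
E_xy > 0: the goods are substitutes.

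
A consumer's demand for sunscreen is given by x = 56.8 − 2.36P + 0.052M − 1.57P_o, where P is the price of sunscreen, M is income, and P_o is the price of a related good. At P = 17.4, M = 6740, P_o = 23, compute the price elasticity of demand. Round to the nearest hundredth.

x = 56.8 − 2.36(17.4) + 0.052(6740) − 1.57(23) = 56.8 − 41.064 + 350.48 − 36.11 = 330.106.
∂x/∂P = −2.36, so E_p = (−2.36)·(17.4/330.106) ≈ -0.12.
|E_p| < 1: demand is inelastic.

-0.12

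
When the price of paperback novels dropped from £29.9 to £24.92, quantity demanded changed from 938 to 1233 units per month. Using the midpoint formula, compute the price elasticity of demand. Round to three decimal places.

%ΔQ = (1233 − 938)/[(938 + 1233)/2] = 295/1085.5 ≈ 0.2718.
%ΔP = (24.92 − 29.9)/[(29.9 + 24.92)/2] = -4.98/27.41 ≈ -0.1817.
Arc elasticity E = %ΔQ/%ΔP ≈ 0.2718/-0.1817 ≈ -1.496.
|E| > 1: demand is elastic over this range.

-1.496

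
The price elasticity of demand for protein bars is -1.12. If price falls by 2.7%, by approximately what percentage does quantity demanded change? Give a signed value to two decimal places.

%ΔQ ≈ E × %ΔP = (-1.12) × (-2.7%) ≈ 3.02%.

3.02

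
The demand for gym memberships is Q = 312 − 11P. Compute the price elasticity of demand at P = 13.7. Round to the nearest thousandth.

At P = 13.7, Q = 161.3.
dQ/dP = −11.
Point elasticity E = (dQ/dP)·(P/Q) = -11 × 13.7/161.3 ≈ -0.934.
|E| < 1, so demand is inelastic at this price.

-0.934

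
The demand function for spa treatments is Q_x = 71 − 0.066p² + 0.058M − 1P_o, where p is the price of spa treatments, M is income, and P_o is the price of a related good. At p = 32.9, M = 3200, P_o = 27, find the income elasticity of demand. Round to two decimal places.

1.17

Substituting, Q_x = 71 − 0.066(32.9)² + 0.058(3200) − 1(27) = 71 − 71.4391 + 185.6 − 27 = 158.1609.
∂Q_x/∂M = +0.058, so E_I = 0.058·(3200/158.1609) ≈ 1.17.
E_I > 1: normal good (luxury).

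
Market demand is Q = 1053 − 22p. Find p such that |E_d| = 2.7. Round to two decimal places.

34.93

Set −bp/(a − bp) = −2.7 ⇒ bp = 2.7(a − bp) ⇒ bp(1+2.7) = 2.7·a.
p = 2.7·1053/(22·3.7) ≈ 34.93.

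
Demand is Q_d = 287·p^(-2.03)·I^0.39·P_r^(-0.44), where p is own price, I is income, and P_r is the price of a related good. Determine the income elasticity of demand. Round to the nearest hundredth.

For a Cobb–Douglas (constant-elasticity) form Q_d = A·I^α·…, the elasticity with respect to I equals the exponent α at every point.
Here the exponent on I is 0.39, so the income elasticity of demand is 0.39.

0.39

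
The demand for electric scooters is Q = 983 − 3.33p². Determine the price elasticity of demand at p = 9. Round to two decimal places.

-0.76

At p = 9, Q = 713.27.
dQ/dp = −2·3.33·p = −59.94.
Point elasticity E = (dQ/dp)·(p/Q) = -59.94 × 9/713.27 ≈ -0.76.
|E| < 1, so demand is inelastic at this price.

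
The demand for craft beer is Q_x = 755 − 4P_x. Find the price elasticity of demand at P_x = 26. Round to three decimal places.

At P_x = 26, Q_x = 651.
dQ_x/dP_x = −4.
Point elasticity E = (dQ_x/dP_x)·(P_x/Q_x) = -4 × 26/651 ≈ -0.160.
|E| < 1, so demand is inelastic at this price.

-0.160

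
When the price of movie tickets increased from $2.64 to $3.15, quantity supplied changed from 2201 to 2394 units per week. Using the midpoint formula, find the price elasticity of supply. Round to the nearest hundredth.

%ΔQ = (2394 − 2201)/[(2201 + 2394)/2] = 193/2297.5 ≈ 0.0840.
%ΔP = (3.15 − 2.64)/[(2.64 + 3.15)/2] = 0.51/2.895 ≈ 0.1762.
Arc elasticity E = %ΔQ/%ΔP ≈ 0.0840/0.1762 ≈ 0.48.
|E| < 1: supply is inelastic over this range.

0.48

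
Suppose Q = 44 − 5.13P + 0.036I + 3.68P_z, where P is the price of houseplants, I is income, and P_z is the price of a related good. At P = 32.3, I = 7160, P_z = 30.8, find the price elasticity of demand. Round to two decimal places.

-0.66

Q = 44 − 5.13(32.3) + 0.036(7160) + 3.68(30.8) = 44 − 165.699 + 257.76 + 113.344 = 249.405.
∂Q/∂P = −5.13, so E_p = (−5.13)·(32.3/249.405) ≈ -0.66.
|E_p| < 1: demand is inelastic.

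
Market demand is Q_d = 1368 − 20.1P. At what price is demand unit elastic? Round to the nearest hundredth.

For linear demand Q_d = a − bP, E = −bP/(a − bP). |E| = 1 ⇒ bP = a − bP ⇒ P = a/(2b).
P = 1368/(2·20.1) ≈ 34.03.

34.03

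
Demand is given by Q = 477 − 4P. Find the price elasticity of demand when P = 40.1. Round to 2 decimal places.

At P = 40.1, Q = 316.6.
dQ/dP = −4.
Point elasticity E = (dQ/dP)·(P/Q) = -4 × 40.1/316.6 ≈ -0.51.
|E| < 1, so demand is inelastic at this price.

-0.51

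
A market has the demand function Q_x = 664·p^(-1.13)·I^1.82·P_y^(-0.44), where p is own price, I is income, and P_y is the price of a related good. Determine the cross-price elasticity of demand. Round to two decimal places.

-0.44

For a Cobb–Douglas (constant-elasticity) form Q_x = A·P_y^α·…, the elasticity with respect to P_y equals the exponent α at every point.
Here the exponent on P_y is -0.44, so the cross-price elasticity of demand is -0.44.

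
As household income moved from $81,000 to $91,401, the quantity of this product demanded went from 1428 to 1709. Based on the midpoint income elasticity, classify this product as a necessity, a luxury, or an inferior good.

luxury

%ΔQ = (1709 − 1428)/[(1428+1709)/2] = 281/1568.5 ≈ 0.1792.
%ΔI = (91,401 − 81,000)/[(81,000+91,401)/2] = 10401/86200.5 ≈ 0.1207.
E_I = %ΔQ/%ΔI ≈ 1.485.
E_I > 1: normal good (luxury).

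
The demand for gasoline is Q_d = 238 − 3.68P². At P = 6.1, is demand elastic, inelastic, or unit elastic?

At P = 6.1, Q_d = 101.0672.
dQ_d/dP = −2·3.68·P = −44.896.
Point elasticity E = (dQ_d/dP)·(P/Q_d) = -44.896 × 6.1/101.0672 ≈ -2.710.
|E| ≈ 2.710 > 1, so demand is elastic.

elastic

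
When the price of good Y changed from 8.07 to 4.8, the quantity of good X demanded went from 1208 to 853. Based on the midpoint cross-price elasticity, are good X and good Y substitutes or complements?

%ΔQ_x = (853 − 1208)/[(1208+853)/2] = -355/1030.5 ≈ -0.3445.
%ΔP_y = (4.8 − 8.07)/[(8.07+4.8)/2] ≈ -0.5082.
E_xy = -0.3445/-0.5082 ≈ 0.678.
E_xy > 0, so the goods are substitutes.

substitutes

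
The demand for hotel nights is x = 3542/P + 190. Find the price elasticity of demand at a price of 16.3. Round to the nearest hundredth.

-0.53

At P = 16.3, x = 407.3006.
dx/dP = −3542/P² = −13.3313.
Point elasticity E = (dx/dP)·(P/x) = -13.3313 × 16.3/407.3006 ≈ -0.53.
|E| < 1, so demand is inelastic at this price.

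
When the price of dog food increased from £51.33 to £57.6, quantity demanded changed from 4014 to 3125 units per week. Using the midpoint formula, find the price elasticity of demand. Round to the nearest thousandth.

%ΔQ = (3125 − 4014)/[(4014 + 3125)/2] = -889/3569.5 ≈ -0.2491.
%Δp = (57.6 − 51.33)/[(51.33 + 57.6)/2] = 6.27/54.465 ≈ 0.1151.
Arc elasticity E = %ΔQ/%Δp ≈ -0.2491/0.1151 ≈ -2.163.
|E| > 1: demand is elastic over this range.

-2.163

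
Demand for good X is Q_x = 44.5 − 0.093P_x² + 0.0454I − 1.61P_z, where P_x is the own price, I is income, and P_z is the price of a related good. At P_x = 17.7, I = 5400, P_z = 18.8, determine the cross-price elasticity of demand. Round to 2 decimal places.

-0.13

First evaluate Q_x: 44.5 − 0.093(17.7)² + 0.0454(5400) − 1.61(18.8) = 44.5 − 29.136 + 245.16 − 30.268 = 230.256.
∂Q_x/∂P_z = −1.61, so E_xy = -1.61·(18.8/230.256) ≈ -0.13.
E_xy < 0: the goods are complements.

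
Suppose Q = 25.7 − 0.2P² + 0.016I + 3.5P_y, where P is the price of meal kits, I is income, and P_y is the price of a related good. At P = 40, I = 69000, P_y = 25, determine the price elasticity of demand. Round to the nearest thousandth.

At the given point, Q = 25.7 − 0.2(40)² + 0.016(69000) + 3.5(25) = 25.7 − 320 + 1104 + 87.5 = 897.2.
∂Q/∂P = −2·0.2·P = -16, so E_p = -16·(40/897.2) ≈ -0.713.
|E_p| < 1: demand is inelastic.

-0.713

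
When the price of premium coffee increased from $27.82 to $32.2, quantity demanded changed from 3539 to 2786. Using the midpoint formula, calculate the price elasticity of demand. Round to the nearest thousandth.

%Δq = (2786 − 3539)/[(3539 + 2786)/2] = -753/3162.5 ≈ -0.2381.
%ΔP = (32.2 − 27.82)/[(27.82 + 32.2)/2] = 4.38/30.01 ≈ 0.1460.
Arc elasticity E = %Δq/%ΔP ≈ -0.2381/0.1460 ≈ -1.631.
|E| > 1: demand is elastic over this range.

-1.631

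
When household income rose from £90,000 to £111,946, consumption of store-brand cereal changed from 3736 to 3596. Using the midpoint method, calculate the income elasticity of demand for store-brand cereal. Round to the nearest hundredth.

-0.18

%ΔQ = (3596 − 3736)/[(3736+3596)/2] = -140/3666 ≈ -0.0382.
%ΔY = (111,946 − 90,000)/[(90,000+111,946)/2] = 21946/100973 ≈ 0.2173.
E_I = %ΔQ/%ΔY ≈ -0.18.
E_I < 0: inferior good.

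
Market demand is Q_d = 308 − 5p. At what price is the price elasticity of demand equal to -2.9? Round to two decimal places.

45.81

Set −bp/(a − bp) = −2.9 ⇒ bp = 2.9(a − bp) ⇒ bp(1+2.9) = 2.9·a.
p = 2.9·308/(5·3.9) ≈ 45.81.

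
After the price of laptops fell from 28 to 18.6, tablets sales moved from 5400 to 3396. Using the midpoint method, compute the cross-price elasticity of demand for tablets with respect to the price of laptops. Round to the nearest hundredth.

%ΔQ_x = (3396 − 5400)/[(5400+3396)/2] = -2004/4398 ≈ -0.4557.
%ΔP_y = (18.6 − 28)/[(28+18.6)/2] ≈ -0.4034.
E_xy = -0.4557/-0.4034 ≈ 1.13.
E_xy > 0, so tablets and laptops are substitutes.

1.13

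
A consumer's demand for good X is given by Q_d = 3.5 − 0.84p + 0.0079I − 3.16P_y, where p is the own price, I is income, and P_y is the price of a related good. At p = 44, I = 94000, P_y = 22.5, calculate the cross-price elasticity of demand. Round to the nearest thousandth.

-0.111

Q_d = 3.5 − 0.84(44) + 0.0079(94000) − 3.16(22.5) = 3.5 − 36.96 + 742.6 − 71.1 = 638.04.
∂Q_d/∂P_y = −3.16, so E_xy = -3.16·(22.5/638.04) ≈ -0.111.
E_xy < 0: the goods are complements.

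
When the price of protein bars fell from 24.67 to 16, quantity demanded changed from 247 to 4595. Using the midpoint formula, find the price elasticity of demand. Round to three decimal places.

-4.212

%ΔQ = (4595 − 247)/[(247 + 4595)/2] = 4348/2421 ≈ 1.7960.
%ΔP = (16 − 24.67)/[(24.67 + 16)/2] = -8.67/20.335 ≈ -0.4264.
Arc elasticity E = %ΔQ/%ΔP ≈ 1.7960/-0.4264 ≈ -4.212.
|E| > 1: demand is elastic over this range.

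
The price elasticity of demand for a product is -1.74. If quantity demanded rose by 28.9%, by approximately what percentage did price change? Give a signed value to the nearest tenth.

-16.6

%ΔQ ≈ E × %ΔP ⇒ %ΔP = %ΔQ / E = (28.9%)/(-1.74) ≈ -16.6%.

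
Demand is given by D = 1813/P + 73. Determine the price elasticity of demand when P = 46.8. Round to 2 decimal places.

-0.35

At P = 46.8, D = 111.7393.
dD/dP = −1813/P² = −0.8278.
Point elasticity E = (dD/dP)·(P/D) = -0.8278 × 46.8/111.7393 ≈ -0.35.
|E| < 1, so demand is inelastic at this price.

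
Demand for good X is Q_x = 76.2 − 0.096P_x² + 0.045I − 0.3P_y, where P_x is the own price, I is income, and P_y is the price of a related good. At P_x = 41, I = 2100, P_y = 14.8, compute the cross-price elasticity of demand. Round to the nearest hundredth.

Q_x = 76.2 − 0.096(41)² + 0.045(2100) − 0.3(14.8) = 76.2 − 161.376 + 94.5 − 4.44 = 4.884.
∂Q_x/∂P_y = −0.3, so E_xy = -0.3·(14.8/4.884) ≈ -0.91.
E_xy < 0: the goods are complements.

-0.91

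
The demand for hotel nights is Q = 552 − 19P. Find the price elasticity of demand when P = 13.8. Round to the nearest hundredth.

-0.90

At P = 13.8, Q = 289.8.
dQ/dP = −19.
Point elasticity E = (dQ/dP)·(P/Q) = -19 × 13.8/289.8 ≈ -0.90.
|E| < 1, so demand is inelastic at this price.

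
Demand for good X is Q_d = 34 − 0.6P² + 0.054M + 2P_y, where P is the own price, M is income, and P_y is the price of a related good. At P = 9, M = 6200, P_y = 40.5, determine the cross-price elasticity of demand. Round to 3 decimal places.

0.202

Evaluating quantity at (P, M, P_y) gives Q_d = 34 − 0.6(9)² + 0.054(6200) + 2(40.5) = 34 − 48.6 + 334.8 + 81 = 401.2.
∂Q_d/∂P_y = +2, so E_xy = 2·(40.5/401.2) ≈ 0.202.
E_xy > 0: the goods are substitutes.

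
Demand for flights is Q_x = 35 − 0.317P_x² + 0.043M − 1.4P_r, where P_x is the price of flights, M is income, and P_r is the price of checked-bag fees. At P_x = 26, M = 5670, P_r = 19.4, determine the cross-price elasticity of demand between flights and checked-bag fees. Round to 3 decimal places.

Substituting, Q_x = 35 − 0.317(26)² + 0.043(5670) − 1.4(19.4) = 35 − 214.292 + 243.81 − 27.16 = 37.358.
∂Q_x/∂P_r = −1.4, so E_xy = -1.4·(19.4/37.358) ≈ -0.727.
E_xy < 0: the goods are complements.

-0.727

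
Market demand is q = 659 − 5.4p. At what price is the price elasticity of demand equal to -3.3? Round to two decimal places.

93.66

Set −bp/(a − bp) = −3.3 ⇒ bp = 3.3(a − bp) ⇒ bp(1+3.3) = 3.3·a.
p = 3.3·659/(5.4·4.3) ≈ 93.66.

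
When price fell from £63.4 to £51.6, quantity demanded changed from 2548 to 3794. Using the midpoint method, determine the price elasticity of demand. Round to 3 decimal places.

%ΔQ = (3794 − 2548)/[(2548 + 3794)/2] = 1246/3171 ≈ 0.3929.
%Δp = (51.6 − 63.4)/[(63.4 + 51.6)/2] = -11.8/57.5 ≈ -0.2052.
Arc elasticity E = %ΔQ/%Δp ≈ 0.3929/-0.2052 ≈ -1.915.
|E| > 1: demand is elastic over this range.

-1.915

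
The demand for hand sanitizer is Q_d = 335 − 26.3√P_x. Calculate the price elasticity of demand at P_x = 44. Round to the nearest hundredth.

At P_x = 44, Q_d = 160.5455.
dQ_d/dP_x = −26.3/(2√P_x) = −26.3/(2·6.6332).
Point elasticity E = (dQ_d/dP_x)·(P_x/Q_d) = -1.9824 × 44/160.5455 ≈ -0.54.
|E| < 1, so demand is inelastic at this price.

-0.54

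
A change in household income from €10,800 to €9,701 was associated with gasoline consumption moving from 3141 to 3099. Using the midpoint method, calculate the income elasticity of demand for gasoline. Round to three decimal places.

%ΔQ = (3099 − 3141)/[(3141+3099)/2] = -42/3120 ≈ -0.0135.
%ΔI = (9,701 − 10,800)/[(10,800+9,701)/2] = -1099/10250.5 ≈ -0.1072.
E_I = %ΔQ/%ΔI ≈ 0.126.
E_I ∈ (0,1): normal good (necessity).

0.126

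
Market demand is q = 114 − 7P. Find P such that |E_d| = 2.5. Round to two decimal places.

Set −bP/(a − bP) = −2.5 ⇒ bP = 2.5(a − bP) ⇒ bP(1+2.5) = 2.5·a.
P = 2.5·114/(7·3.5) ≈ 11.63.

11.63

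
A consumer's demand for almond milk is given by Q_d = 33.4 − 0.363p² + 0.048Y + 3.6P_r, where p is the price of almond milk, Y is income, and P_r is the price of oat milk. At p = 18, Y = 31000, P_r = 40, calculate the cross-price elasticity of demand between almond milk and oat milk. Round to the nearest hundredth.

0.09

Evaluating quantity at (p, Y, P_r) gives Q_d = 33.4 − 0.363(18)² + 0.048(31000) + 3.6(40) = 33.4 − 117.612 + 1488 + 144 = 1547.788.
∂Q_d/∂P_r = +3.6, so E_xy = 3.6·(40/1547.788) ≈ 0.09.
E_xy > 0: the goods are substitutes.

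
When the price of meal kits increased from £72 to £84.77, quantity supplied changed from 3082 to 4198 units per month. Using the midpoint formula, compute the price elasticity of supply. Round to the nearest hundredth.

1.88

%Δq = (4198 − 3082)/[(3082 + 4198)/2] = 1116/3640 ≈ 0.3066.
%ΔP = (84.77 − 72)/[(72 + 84.77)/2] = 12.77/78.385 ≈ 0.1629.
Arc elasticity E = %Δq/%ΔP ≈ 0.3066/0.1629 ≈ 1.88.
|E| > 1: supply is elastic over this range.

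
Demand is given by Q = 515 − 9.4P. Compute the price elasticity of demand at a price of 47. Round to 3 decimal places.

-6.036

At P = 47, Q = 73.2.
dQ/dP = −9.4.
Point elasticity E = (dQ/dP)·(P/Q) = -9.4 × 47/73.2 ≈ -6.036.
|E| > 1, so demand is elastic at this price.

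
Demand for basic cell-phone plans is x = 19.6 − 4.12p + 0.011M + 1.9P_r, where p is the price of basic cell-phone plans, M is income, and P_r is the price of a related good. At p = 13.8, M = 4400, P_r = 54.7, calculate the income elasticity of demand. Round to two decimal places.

0.42

Evaluating quantity at (p, M, P_r) gives x = 19.6 − 4.12(13.8) + 0.011(4400) + 1.9(54.7) = 19.6 − 56.856 + 48.4 + 103.93 = 115.074.
∂x/∂M = +0.011, so E_I = 0.011·(4400/115.074) ≈ 0.42.
E_I ∈ (0,1): normal good (necessity).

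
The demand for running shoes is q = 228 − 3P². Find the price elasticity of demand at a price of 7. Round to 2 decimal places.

At P = 7, q = 81.
dq/dP = −2·3·P = −42.
Point elasticity E = (dq/dP)·(P/q) = -42 × 7/81 ≈ -3.63.
|E| > 1, so demand is elastic at this price.

-3.63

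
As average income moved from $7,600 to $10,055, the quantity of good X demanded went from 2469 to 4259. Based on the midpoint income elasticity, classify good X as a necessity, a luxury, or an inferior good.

%ΔQ = (4259 − 2469)/[(2469+4259)/2] = 1790/3364 ≈ 0.5321.
%ΔY = (10,055 − 7,600)/[(7,600+10,055)/2] = 2455/8827.5 ≈ 0.2781.
E_I = %ΔQ/%ΔY ≈ 1.913.
E_I > 1: normal good (luxury).

luxury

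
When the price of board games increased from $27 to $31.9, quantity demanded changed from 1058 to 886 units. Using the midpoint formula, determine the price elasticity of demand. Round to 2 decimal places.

%Δq = (886 − 1058)/[(1058 + 886)/2] = -172/972 ≈ -0.1770.
%Δp = (31.9 − 27)/[(27 + 31.9)/2] = 4.9/29.45 ≈ 0.1664.
Arc elasticity E = %Δq/%Δp ≈ -0.1770/0.1664 ≈ -1.06.
|E| > 1: demand is elastic over this range.

-1.06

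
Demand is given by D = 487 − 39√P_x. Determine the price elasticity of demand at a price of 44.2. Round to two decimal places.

-0.57

At P_x = 44.2, D = 227.716.
dD/dP_x = −39/(2√P_x) = −39/(2·6.6483).
Point elasticity E = (dD/dP_x)·(P_x/D) = -2.9331 × 44.2/227.716 ≈ -0.57.
|E| < 1, so demand is inelastic at this price.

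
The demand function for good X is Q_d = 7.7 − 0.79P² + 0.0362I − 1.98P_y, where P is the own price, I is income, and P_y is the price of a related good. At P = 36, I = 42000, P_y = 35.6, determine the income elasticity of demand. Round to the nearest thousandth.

First evaluate Q_d: 7.7 − 0.79(36)² + 0.0362(42000) − 1.98(35.6) = 7.7 − 1023.84 + 1520.4 − 70.488 = 433.772.
∂Q_d/∂I = +0.0362, so E_I = 0.0362·(42000/433.772) ≈ 3.505.
E_I > 1: normal good (luxury).

3.505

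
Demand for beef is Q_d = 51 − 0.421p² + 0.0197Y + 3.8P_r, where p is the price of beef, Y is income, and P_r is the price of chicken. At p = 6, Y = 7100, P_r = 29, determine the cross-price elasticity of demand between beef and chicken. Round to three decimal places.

0.385

Q_d = 51 − 0.421(6)² + 0.0197(7100) + 3.8(29) = 51 − 15.156 + 139.87 + 110.2 = 285.914.
∂Q_d/∂P_r = +3.8, so E_xy = 3.8·(29/285.914) ≈ 0.385.
E_xy > 0: the goods are substitutes.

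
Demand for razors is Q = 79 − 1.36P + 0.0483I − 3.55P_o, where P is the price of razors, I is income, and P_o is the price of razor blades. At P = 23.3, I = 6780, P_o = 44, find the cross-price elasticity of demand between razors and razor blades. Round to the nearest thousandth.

Evaluating quantity at (P, I, P_o) gives Q = 79 − 1.36(23.3) + 0.0483(6780) − 3.55(44) = 79 − 31.688 + 327.474 − 156.2 = 218.586.
∂Q/∂P_o = −3.55, so E_xy = -3.55·(44/218.586) ≈ -0.715.
E_xy < 0: the goods are complements.

-0.715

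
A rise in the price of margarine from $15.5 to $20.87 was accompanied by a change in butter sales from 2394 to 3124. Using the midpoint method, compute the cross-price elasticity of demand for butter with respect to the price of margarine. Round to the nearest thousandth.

%ΔQ_x = (3124 − 2394)/[(2394+3124)/2] = 730/2759 ≈ 0.2646.
%ΔP_y = (20.87 − 15.5)/[(15.5+20.87)/2] ≈ 0.2953.
E_xy = 0.2646/0.2953 ≈ 0.896.
E_xy > 0, so butter and margarine are substitutes.

0.896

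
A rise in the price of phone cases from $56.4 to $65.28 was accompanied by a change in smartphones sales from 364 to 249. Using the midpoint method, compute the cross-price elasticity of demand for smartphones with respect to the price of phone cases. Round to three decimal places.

%ΔQ_x = (249 − 364)/[(364+249)/2] = -115/306.5 ≈ -0.3752.
%ΔP_y = (65.28 − 56.4)/[(56.4+65.28)/2] ≈ 0.1460.
E_xy = -0.3752/0.1460 ≈ -2.571.
E_xy < 0, so smartphones and phone cases are complements.

-2.571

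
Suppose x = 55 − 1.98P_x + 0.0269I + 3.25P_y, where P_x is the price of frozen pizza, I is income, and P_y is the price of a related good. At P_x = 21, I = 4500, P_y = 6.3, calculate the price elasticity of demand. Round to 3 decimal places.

Evaluating quantity at (P_x, I, P_y) gives x = 55 − 1.98(21) + 0.0269(4500) + 3.25(6.3) = 55 − 41.58 + 121.05 + 20.475 = 154.945.
∂x/∂P_x = −1.98, so E_p = (−1.98)·(21/154.945) ≈ -0.268.
|E_p| < 1: demand is inelastic.

-0.268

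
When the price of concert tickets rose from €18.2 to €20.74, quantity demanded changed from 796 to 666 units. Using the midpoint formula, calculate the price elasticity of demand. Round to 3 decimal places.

-1.363

%Δq = (666 − 796)/[(796 + 666)/2] = -130/731 ≈ -0.1778.
%ΔP = (20.74 − 18.2)/[(18.2 + 20.74)/2] = 2.54/19.47 ≈ 0.1305.
Arc elasticity E = %Δq/%ΔP ≈ -0.1778/0.1305 ≈ -1.363.
|E| > 1: demand is elastic over this range.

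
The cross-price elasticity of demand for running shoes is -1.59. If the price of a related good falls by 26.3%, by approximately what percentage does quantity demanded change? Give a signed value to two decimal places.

%ΔQ ≈ E × %ΔP_y = (-1.59) × (-26.3%) ≈ 41.82%.

41.82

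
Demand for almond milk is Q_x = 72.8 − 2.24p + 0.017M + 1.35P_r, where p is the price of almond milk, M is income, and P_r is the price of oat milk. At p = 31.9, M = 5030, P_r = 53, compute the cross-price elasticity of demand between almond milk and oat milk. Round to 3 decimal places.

Q_x = 72.8 − 2.24(31.9) + 0.017(5030) + 1.35(53) = 72.8 − 71.456 + 85.51 + 71.55 = 158.404.
∂Q_x/∂P_r = +1.35, so E_xy = 1.35·(53/158.404) ≈ 0.452.
E_xy > 0: the goods are substitutes.

0.452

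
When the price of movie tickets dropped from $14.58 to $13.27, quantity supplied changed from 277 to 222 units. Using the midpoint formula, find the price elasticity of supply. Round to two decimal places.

%Δq = (222 − 277)/[(277 + 222)/2] = -55/249.5 ≈ -0.2204.
%ΔP = (13.27 − 14.58)/[(14.58 + 13.27)/2] = -1.31/13.925 ≈ -0.0941.
Arc elasticity E = %Δq/%ΔP ≈ -0.2204/-0.0941 ≈ 2.34.
|E| > 1: supply is elastic over this range.

2.34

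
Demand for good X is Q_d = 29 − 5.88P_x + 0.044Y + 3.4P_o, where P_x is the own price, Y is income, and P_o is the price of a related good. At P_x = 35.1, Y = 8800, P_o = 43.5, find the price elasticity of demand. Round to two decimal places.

Q_d = 29 − 5.88(35.1) + 0.044(8800) + 3.4(43.5) = 29 − 206.388 + 387.2 + 147.9 = 357.712.
∂Q_d/∂P_x = −5.88, so E_p = (−5.88)·(35.1/357.712) ≈ -0.58.
|E_p| < 1: demand is inelastic.

-0.58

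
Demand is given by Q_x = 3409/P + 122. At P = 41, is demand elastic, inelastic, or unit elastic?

At P = 41, Q_x = 205.1463.
dQ_x/dP = −3409/P² = −2.028.
Point elasticity E = (dQ_x/dP)·(P/Q_x) = -2.028 × 41/205.1463 ≈ -0.405.
|E| ≈ 0.405 < 1, so demand is inelastic.

inelastic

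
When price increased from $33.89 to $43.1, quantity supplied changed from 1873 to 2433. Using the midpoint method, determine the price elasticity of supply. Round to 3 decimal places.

%ΔQ = (2433 − 1873)/[(1873 + 2433)/2] = 560/2153 ≈ 0.2601.
%ΔP = (43.1 − 33.89)/[(33.89 + 43.1)/2] = 9.21/38.495 ≈ 0.2393.
Arc elasticity E = %ΔQ/%ΔP ≈ 0.2601/0.2393 ≈ 1.087.
|E| > 1: supply is elastic over this range.

1.087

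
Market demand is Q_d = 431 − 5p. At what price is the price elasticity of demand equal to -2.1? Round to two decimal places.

Set −bp/(a − bp) = −2.1 ⇒ bp = 2.1(a − bp) ⇒ bp(1+2.1) = 2.1·a.
p = 2.1·431/(5·3.1) ≈ 58.39.

58.39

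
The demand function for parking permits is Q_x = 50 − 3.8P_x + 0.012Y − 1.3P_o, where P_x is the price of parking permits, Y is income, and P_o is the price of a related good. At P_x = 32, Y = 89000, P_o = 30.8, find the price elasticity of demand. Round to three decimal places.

Evaluating quantity at (P_x, Y, P_o) gives Q_x = 50 − 3.8(32) + 0.012(89000) − 1.3(30.8) = 50 − 121.6 + 1068 − 40.04 = 956.36.
∂Q_x/∂P_x = −3.8, so E_p = (−3.8)·(32/956.36) ≈ -0.127.
|E_p| < 1: demand is inelastic.

-0.127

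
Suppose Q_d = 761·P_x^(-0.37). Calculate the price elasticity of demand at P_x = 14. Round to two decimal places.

-0.37

For a Cobb–Douglas (constant-elasticity) form Q_d = A·P_x^α·…, the elasticity with respect to P_x equals the exponent α at every point.
Here the exponent on P_x is -0.37, so the price elasticity of demand is -0.37.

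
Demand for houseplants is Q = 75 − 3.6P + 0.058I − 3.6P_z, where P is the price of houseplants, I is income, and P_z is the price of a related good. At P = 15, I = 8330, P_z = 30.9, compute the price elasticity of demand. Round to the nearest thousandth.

-0.137

At the given point, Q = 75 − 3.6(15) + 0.058(8330) − 3.6(30.9) = 75 − 54 + 483.14 − 111.24 = 392.9.
∂Q/∂P = −3.6, so E_p = (−3.6)·(15/392.9) ≈ -0.137.
|E_p| < 1: demand is inelastic.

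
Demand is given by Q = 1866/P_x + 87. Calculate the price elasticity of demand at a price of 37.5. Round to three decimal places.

-0.364

At P_x = 37.5, Q = 136.76.
dQ/dP_x = −1866/P_x² = −1.3269.
Point elasticity E = (dQ/dP_x)·(P_x/Q) = -1.3269 × 37.5/136.76 ≈ -0.364.
|E| < 1, so demand is inelastic at this price.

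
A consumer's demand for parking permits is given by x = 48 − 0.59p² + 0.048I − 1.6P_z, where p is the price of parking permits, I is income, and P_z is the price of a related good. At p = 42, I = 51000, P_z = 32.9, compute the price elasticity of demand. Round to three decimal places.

-1.484

Evaluating quantity at (p, I, P_z) gives x = 48 − 0.59(42)² + 0.048(51000) − 1.6(32.9) = 48 − 1040.76 + 2448 − 52.64 = 1402.6.
∂x/∂p = −2·0.59·p = -49.56, so E_p = -49.56·(42/1402.6) ≈ -1.484.
|E_p| > 1: demand is elastic.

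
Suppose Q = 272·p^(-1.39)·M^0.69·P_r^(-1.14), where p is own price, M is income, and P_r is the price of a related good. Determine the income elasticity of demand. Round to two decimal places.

0.69

For a Cobb–Douglas (constant-elasticity) form Q = A·M^α·…, the elasticity with respect to M equals the exponent α at every point.
Here the exponent on M is 0.69, so the income elasticity of demand is 0.69.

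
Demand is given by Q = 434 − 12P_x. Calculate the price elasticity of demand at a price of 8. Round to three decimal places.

-0.284

At P_x = 8, Q = 338.
dQ/dP_x = −12.
Point elasticity E = (dQ/dP_x)·(P_x/Q) = -12 × 8/338 ≈ -0.284.
|E| < 1, so demand is inelastic at this price.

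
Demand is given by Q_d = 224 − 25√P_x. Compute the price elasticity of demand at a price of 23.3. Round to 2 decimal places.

-0.58

At P_x = 23.3, Q_d = 103.3248.
dQ_d/dP_x = −25/(2√P_x) = −25/(2·4.827).
Point elasticity E = (dQ_d/dP_x)·(P_x/Q_d) = -2.5896 × 23.3/103.3248 ≈ -0.58.
|E| < 1, so demand is inelastic at this price.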